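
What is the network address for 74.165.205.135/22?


IP:   01001010.10100101.11001101.10000111
Mask: 11111111.11111111.11111100.00000000
AND operation:
Net:  01001010.10100101.11001100.00000000
Network: 74.165.204.0/22


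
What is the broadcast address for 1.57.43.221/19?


Network: 1.57.32.0/19
Host bits = 13
Set all host bits to 1:
Broadcast: 1.57.63.255


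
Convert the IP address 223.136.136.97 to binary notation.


223 = 11011111
136 = 10001000
136 = 10001000
97 = 01100001
Binary: 11011111.10001000.10001000.01100001


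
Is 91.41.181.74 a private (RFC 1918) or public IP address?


RFC 1918 private ranges:
  10.0.0.0/8 (10.0.0.0 - 10.255.255.255)
  172.16.0.0/12 (172.16.0.0 - 172.31.255.255)
  192.168.0.0/16 (192.168.0.0 - 192.168.255.255)
Public (not in any RFC 1918 range)


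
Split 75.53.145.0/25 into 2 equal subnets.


New prefix = 25 + 1 = 26
Each subnet has 64 addresses
  75.53.145.0/26
  75.53.145.64/26
Subnets: 75.53.145.0/26, 75.53.145.64/26


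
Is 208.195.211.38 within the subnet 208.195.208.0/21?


Subnet network: 208.195.208.0
Test IP AND mask: 208.195.208.0
Yes, 208.195.211.38 is in 208.195.208.0/21


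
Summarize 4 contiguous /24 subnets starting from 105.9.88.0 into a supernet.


Original prefix: /24
Number of subnets: 4 = 2^2
New prefix = 24 - 2 = 22
Supernet: 105.9.88.0/22


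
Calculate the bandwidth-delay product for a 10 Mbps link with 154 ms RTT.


BDP = bandwidth * RTT
= 10 Mbps * 154 ms
= 10 * 1e6 * 154 / 1000 bits
= 1540000 bits
= 192500 bytes
= 187.9883 KB
BDP = 1540000 bits (192500 bytes)


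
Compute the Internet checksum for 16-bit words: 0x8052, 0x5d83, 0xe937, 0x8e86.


Sum all words (with carry folding):
+ 0x8052 = 0x8052
+ 0x5d83 = 0xddd5
+ 0xe937 = 0xc70d
+ 0x8e86 = 0x5594
One's complement: ~0x5594
Checksum = 0xaa6b


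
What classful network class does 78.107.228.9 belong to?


First octet: 78
Binary: 01001110
0xxxxxxx -> Class A (1-126)
Class A, default mask 255.0.0.0 (/8)


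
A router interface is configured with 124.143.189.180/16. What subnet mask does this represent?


/16 means 16 network bits, 16 host bits
Binary: 11111111111111110000000000000000
Mask: 255.255.0.0


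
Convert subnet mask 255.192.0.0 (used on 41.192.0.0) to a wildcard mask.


Subnet mask: 255.192.0.0
Wildcard = 255.255.255.255 - subnet mask
255 - 255 = 0
255 - 192 = 63
255 - 0 = 255
255 - 0 = 255
Wildcard: 0.63.255.255


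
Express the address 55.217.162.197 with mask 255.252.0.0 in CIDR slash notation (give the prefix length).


Binary: 11111111.11111100.00000000.00000000
Count leading 1s
Prefix: /14


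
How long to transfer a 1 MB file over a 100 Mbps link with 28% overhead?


Effective throughput = 100 * (1 - 28/100) = 72 Mbps
File size in Mb = 1 * 8 = 8 Mb
Time = 8 / 72
Time = 0.1111 seconds


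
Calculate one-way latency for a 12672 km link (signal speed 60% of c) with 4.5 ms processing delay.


Speed = 0.6 * 3e5 km/s = 180000 km/s
Propagation delay = 12672 / 180000 = 0.0704 s = 70.4 ms
Processing delay = 4.5 ms
Total one-way latency = 74.9 ms


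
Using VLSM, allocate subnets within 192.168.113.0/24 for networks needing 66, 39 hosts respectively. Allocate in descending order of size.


66 hosts -> /25 (126 usable): 192.168.113.0/25
39 hosts -> /26 (62 usable): 192.168.113.128/26
Allocation: 192.168.113.0/25 (66 hosts, 126 usable); 192.168.113.128/26 (39 hosts, 62 usable)


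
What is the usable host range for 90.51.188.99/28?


Network: 90.51.188.96
Broadcast: 90.51.188.111
First usable = network + 1
Last usable = broadcast - 1
Range: 90.51.188.97 to 90.51.188.110


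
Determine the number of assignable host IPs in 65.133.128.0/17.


Host bits = 32 - 17 = 15
Total addresses = 2^15 = 32768
Usable = total - 2 (network and broadcast)
Usable hosts: 32766


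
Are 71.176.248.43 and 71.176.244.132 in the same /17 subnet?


Mask: 255.255.128.0
71.176.248.43 AND mask = 71.176.128.0
71.176.244.132 AND mask = 71.176.128.0
Yes, same subnet (71.176.128.0)


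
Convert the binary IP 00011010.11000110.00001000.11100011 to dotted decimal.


00011010 = 26
11000110 = 198
00001000 = 8
11100011 = 227
IP: 26.198.8.227


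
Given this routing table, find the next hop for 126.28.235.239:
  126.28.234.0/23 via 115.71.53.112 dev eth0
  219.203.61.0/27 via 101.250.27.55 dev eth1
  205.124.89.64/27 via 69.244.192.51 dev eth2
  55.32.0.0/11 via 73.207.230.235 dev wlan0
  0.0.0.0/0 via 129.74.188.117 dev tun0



Longest prefix match for 126.28.235.239:
  /23 126.28.234.0: MATCH
  /27 219.203.61.0: no
  /27 205.124.89.64: no
  /11 55.32.0.0: no
  /0 0.0.0.0: MATCH
Selected: next-hop 115.71.53.112 via eth0 (matched /23)


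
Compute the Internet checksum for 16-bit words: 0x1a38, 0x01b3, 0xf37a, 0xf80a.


Sum all words (with carry folding):
+ 0x1a38 = 0x1a38
+ 0x01b3 = 0x1beb
+ 0xf37a = 0x0f66
+ 0xf80a = 0x0771
One's complement: ~0x0771
Checksum = 0xf88e


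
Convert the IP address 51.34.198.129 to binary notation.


51 = 00110011
34 = 00100010
198 = 11000110
129 = 10000001
Binary: 00110011.00100010.11000110.10000001


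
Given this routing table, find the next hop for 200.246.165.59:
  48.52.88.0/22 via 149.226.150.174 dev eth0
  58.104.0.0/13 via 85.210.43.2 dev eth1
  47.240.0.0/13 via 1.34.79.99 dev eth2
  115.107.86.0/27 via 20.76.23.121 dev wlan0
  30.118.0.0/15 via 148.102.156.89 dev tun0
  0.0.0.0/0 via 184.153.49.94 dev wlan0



Longest prefix match for 200.246.165.59:
  /22 48.52.88.0: no
  /13 58.104.0.0: no
  /13 47.240.0.0: no
  /27 115.107.86.0: no
  /15 30.118.0.0: no
  /0 0.0.0.0: MATCH
Selected: next-hop 184.153.49.94 via wlan0 (matched /0)


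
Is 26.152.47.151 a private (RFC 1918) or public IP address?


RFC 1918 private ranges:
  10.0.0.0/8 (10.0.0.0 - 10.255.255.255)
  172.16.0.0/12 (172.16.0.0 - 172.31.255.255)
  192.168.0.0/16 (192.168.0.0 - 192.168.255.255)
Public (not in any RFC 1918 range)


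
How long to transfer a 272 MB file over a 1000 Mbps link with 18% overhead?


Effective throughput = 1000 * (1 - 18/100) = 820.0 Mbps
File size in Mb = 272 * 8 = 2176 Mb
Time = 2176 / 820.0
Time = 2.6537 seconds


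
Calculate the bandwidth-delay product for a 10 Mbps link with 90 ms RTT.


BDP = bandwidth * RTT
= 10 Mbps * 90 ms
= 10 * 1e6 * 90 / 1000 bits
= 900000 bits
= 112500 bytes
= 109.8633 KB
BDP = 900000 bits (112500 bytes)


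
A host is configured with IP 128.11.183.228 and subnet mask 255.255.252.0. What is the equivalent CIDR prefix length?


Binary: 11111111.11111111.11111100.00000000
Count leading 1s
Prefix: /22


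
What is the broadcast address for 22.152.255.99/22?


Network: 22.152.252.0/22
Host bits = 10
Set all host bits to 1:
Broadcast: 22.152.255.255


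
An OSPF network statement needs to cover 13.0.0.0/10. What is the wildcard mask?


Subnet mask: 255.192.0.0
Wildcard = 255.255.255.255 - subnet mask
255 - 255 = 0
255 - 192 = 63
255 - 0 = 255
255 - 0 = 255
Wildcard: 0.63.255.255


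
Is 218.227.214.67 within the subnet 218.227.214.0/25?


Subnet network: 218.227.214.0
Test IP AND mask: 218.227.214.0
Yes, 218.227.214.67 is in 218.227.214.0/25


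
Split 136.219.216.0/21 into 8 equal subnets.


New prefix = 21 + 3 = 24
Each subnet has 256 addresses
  136.219.216.0/24
  136.219.217.0/24
  136.219.218.0/24
  136.219.219.0/24
  136.219.220.0/24
  136.219.221.0/24
  136.219.222.0/24
  136.219.223.0/24
Subnets: 136.219.216.0/24, 136.219.217.0/24, 136.219.218.0/24, 136.219.219.0/24, 136.219.220.0/24, 136.219.221.0/24, 136.219.222.0/24, 136.219.223.0/24


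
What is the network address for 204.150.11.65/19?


IP:   11001100.10010110.00001011.01000001
Mask: 11111111.11111111.11100000.00000000
AND operation:
Net:  11001100.10010110.00000000.00000000
Network: 204.150.0.0/19


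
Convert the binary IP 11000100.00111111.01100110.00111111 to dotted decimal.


11000100 = 196
00111111 = 63
01100110 = 102
00111111 = 63
IP: 196.63.102.63


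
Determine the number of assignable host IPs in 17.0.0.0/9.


Host bits = 32 - 9 = 23
Total addresses = 2^23 = 8388608
Usable = total - 2 (network and broadcast)
Usable hosts: 8388606


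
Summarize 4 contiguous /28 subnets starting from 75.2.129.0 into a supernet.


Original prefix: /28
Number of subnets: 4 = 2^2
New prefix = 28 - 2 = 26
Supernet: 75.2.129.0/26


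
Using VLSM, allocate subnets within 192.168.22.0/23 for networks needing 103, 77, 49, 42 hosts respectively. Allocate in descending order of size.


103 hosts -> /25 (126 usable): 192.168.22.0/25
77 hosts -> /25 (126 usable): 192.168.22.128/25
49 hosts -> /26 (62 usable): 192.168.23.0/26
42 hosts -> /26 (62 usable): 192.168.23.64/26
Allocation: 192.168.22.0/25 (103 hosts, 126 usable); 192.168.22.128/25 (77 hosts, 126 usable); 192.168.23.0/26 (49 hosts, 62 usable); 192.168.23.64/26 (42 hosts, 62 usable)


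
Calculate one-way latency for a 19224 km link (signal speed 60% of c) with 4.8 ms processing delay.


Speed = 0.6 * 3e5 km/s = 180000 km/s
Propagation delay = 19224 / 180000 = 0.1068 s = 106.8 ms
Processing delay = 4.8 ms
Total one-way latency = 111.6 ms


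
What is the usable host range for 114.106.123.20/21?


Network: 114.106.120.0
Broadcast: 114.106.127.255
First usable = network + 1
Last usable = broadcast - 1
Range: 114.106.120.1 to 114.106.127.254


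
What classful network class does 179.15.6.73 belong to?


First octet: 179
Binary: 10110011
10xxxxxx -> Class B (128-191)
Class B, default mask 255.255.0.0 (/16)


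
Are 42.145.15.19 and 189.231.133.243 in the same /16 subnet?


Mask: 255.255.0.0
42.145.15.19 AND mask = 42.145.0.0
189.231.133.243 AND mask = 189.231.0.0
No, different subnets (42.145.0.0 vs 189.231.0.0)


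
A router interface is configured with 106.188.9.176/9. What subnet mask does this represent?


/9 means 9 network bits, 23 host bits
Binary: 11111111100000000000000000000000
Mask: 255.128.0.0


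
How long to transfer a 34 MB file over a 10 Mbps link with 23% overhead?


Effective throughput = 10 * (1 - 23/100) = 7.7 Mbps
File size in Mb = 34 * 8 = 272 Mb
Time = 272 / 7.7
Time = 35.3247 seconds


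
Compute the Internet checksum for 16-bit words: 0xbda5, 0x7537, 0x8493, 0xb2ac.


Sum all words (with carry folding):
+ 0xbda5 = 0xbda5
+ 0x7537 = 0x32dd
+ 0x8493 = 0xb770
+ 0xb2ac = 0x6a1d
One's complement: ~0x6a1d
Checksum = 0x95e2


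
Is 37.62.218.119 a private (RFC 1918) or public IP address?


RFC 1918 private ranges:
  10.0.0.0/8 (10.0.0.0 - 10.255.255.255)
  172.16.0.0/12 (172.16.0.0 - 172.31.255.255)
  192.168.0.0/16 (192.168.0.0 - 192.168.255.255)
Public (not in any RFC 1918 range)


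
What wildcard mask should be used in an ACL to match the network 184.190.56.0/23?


Subnet mask: 255.255.254.0
Wildcard = 255.255.255.255 - subnet mask
255 - 255 = 0
255 - 255 = 0
255 - 254 = 1
255 - 0 = 255
Wildcard: 0.0.1.255


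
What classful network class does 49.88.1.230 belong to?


First octet: 49
Binary: 00110001
0xxxxxxx -> Class A (1-126)
Class A, default mask 255.0.0.0 (/8)


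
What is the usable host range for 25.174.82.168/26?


Network: 25.174.82.128
Broadcast: 25.174.82.191
First usable = network + 1
Last usable = broadcast - 1
Range: 25.174.82.129 to 25.174.82.190


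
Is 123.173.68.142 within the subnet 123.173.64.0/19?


Subnet network: 123.173.64.0
Test IP AND mask: 123.173.64.0
Yes, 123.173.68.142 is in 123.173.64.0/19


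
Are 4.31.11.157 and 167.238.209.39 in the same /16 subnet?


Mask: 255.255.0.0
4.31.11.157 AND mask = 4.31.0.0
167.238.209.39 AND mask = 167.238.0.0
No, different subnets (4.31.0.0 vs 167.238.0.0)


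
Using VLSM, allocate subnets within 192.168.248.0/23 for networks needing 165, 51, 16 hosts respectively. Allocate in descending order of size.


165 hosts -> /24 (254 usable): 192.168.248.0/24
51 hosts -> /26 (62 usable): 192.168.249.0/26
16 hosts -> /27 (30 usable): 192.168.249.64/27
Allocation: 192.168.248.0/24 (165 hosts, 254 usable); 192.168.249.0/26 (51 hosts, 62 usable); 192.168.249.64/27 (16 hosts, 30 usable)


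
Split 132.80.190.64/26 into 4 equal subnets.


New prefix = 26 + 2 = 28
Each subnet has 16 addresses
  132.80.190.64/28
  132.80.190.80/28
  132.80.190.96/28
  132.80.190.112/28
Subnets: 132.80.190.64/28, 132.80.190.80/28, 132.80.190.96/28, 132.80.190.112/28


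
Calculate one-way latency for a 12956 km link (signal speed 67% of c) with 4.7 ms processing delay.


Speed = 0.67 * 3e5 km/s = 201000 km/s
Propagation delay = 12956 / 201000 = 0.0645 s = 64.4577 ms
Processing delay = 4.7 ms
Total one-way latency = 69.1577 ms


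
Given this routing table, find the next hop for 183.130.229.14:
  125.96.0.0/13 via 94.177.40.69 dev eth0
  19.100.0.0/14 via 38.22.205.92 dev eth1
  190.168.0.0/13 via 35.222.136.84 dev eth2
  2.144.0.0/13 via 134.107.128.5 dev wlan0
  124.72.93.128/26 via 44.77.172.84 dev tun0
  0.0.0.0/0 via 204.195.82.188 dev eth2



Longest prefix match for 183.130.229.14:
  /13 125.96.0.0: no
  /14 19.100.0.0: no
  /13 190.168.0.0: no
  /13 2.144.0.0: no
  /26 124.72.93.128: no
  /0 0.0.0.0: MATCH
Selected: next-hop 204.195.82.188 via eth2 (matched /0)


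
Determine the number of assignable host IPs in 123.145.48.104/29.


Host bits = 32 - 29 = 3
Total addresses = 2^3 = 8
Usable = total - 2 (network and broadcast)
Usable hosts: 6


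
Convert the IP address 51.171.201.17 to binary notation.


51 = 00110011
171 = 10101011
201 = 11001001
17 = 00010001
Binary: 00110011.10101011.11001001.00010001


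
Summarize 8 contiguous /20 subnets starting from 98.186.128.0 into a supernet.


Original prefix: /20
Number of subnets: 8 = 2^3
New prefix = 20 - 3 = 17
Supernet: 98.186.128.0/17


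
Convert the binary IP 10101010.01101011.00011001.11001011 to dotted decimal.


10101010 = 170
01101011 = 107
00011001 = 25
11001011 = 203
IP: 170.107.25.203


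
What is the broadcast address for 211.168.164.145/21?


Network: 211.168.160.0/21
Host bits = 11
Set all host bits to 1:
Broadcast: 211.168.167.255


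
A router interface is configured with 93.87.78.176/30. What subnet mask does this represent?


/30 means 30 network bits, 2 host bits
Binary: 11111111111111111111111111111100
Mask: 255.255.255.252


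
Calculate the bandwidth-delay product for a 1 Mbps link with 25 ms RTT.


BDP = bandwidth * RTT
= 1 Mbps * 25 ms
= 1 * 1e6 * 25 / 1000 bits
= 25000 bits
= 3125 bytes
= 3.0518 KB
BDP = 25000 bits (3125 bytes)


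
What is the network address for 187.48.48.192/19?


IP:   10111011.00110000.00110000.11000000
Mask: 11111111.11111111.11100000.00000000
AND operation:
Net:  10111011.00110000.00100000.00000000
Network: 187.48.32.0/19


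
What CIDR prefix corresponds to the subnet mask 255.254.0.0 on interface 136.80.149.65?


Binary: 11111111.11111110.00000000.00000000
Count leading 1s
Prefix: /15


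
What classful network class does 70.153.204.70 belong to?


First octet: 70
Binary: 01000110
0xxxxxxx -> Class A (1-126)
Class A, default mask 255.0.0.0 (/8)


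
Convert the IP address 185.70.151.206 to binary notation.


185 = 10111001
70 = 01000110
151 = 10010111
206 = 11001110
Binary: 10111001.01000110.10010111.11001110


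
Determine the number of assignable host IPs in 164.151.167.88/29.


Host bits = 32 - 29 = 3
Total addresses = 2^3 = 8
Usable = total - 2 (network and broadcast)
Usable hosts: 6


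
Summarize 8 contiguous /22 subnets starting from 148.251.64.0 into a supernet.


Original prefix: /22
Number of subnets: 8 = 2^3
New prefix = 22 - 3 = 19
Supernet: 148.251.64.0/19


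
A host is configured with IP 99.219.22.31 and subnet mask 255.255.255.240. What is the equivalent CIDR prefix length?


Binary: 11111111.11111111.11111111.11110000
Count leading 1s
Prefix: /28


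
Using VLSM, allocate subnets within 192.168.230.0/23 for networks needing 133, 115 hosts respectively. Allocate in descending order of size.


133 hosts -> /24 (254 usable): 192.168.230.0/24
115 hosts -> /25 (126 usable): 192.168.231.0/25
Allocation: 192.168.230.0/24 (133 hosts, 254 usable); 192.168.231.0/25 (115 hosts, 126 usable)


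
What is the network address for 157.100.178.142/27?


IP:   10011101.01100100.10110010.10001110
Mask: 11111111.11111111.11111111.11100000
AND operation:
Net:  10011101.01100100.10110010.10000000
Network: 157.100.178.128/27


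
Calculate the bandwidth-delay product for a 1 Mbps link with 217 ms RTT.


BDP = bandwidth * RTT
= 1 Mbps * 217 ms
= 1 * 1e6 * 217 / 1000 bits
= 217000 bits
= 27125 bytes
= 26.4893 KB
BDP = 217000 bits (27125 bytes)


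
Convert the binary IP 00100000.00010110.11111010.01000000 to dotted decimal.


00100000 = 32
00010110 = 22
11111010 = 250
01000000 = 64
IP: 32.22.250.64


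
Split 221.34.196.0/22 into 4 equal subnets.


New prefix = 22 + 2 = 24
Each subnet has 256 addresses
  221.34.196.0/24
  221.34.197.0/24
  221.34.198.0/24
  221.34.199.0/24
Subnets: 221.34.196.0/24, 221.34.197.0/24, 221.34.198.0/24, 221.34.199.0/24


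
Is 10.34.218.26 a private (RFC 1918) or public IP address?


RFC 1918 private ranges:
  10.0.0.0/8 (10.0.0.0 - 10.255.255.255)
  172.16.0.0/12 (172.16.0.0 - 172.31.255.255)
  192.168.0.0/16 (192.168.0.0 - 192.168.255.255)
Private (in 10.0.0.0/8)


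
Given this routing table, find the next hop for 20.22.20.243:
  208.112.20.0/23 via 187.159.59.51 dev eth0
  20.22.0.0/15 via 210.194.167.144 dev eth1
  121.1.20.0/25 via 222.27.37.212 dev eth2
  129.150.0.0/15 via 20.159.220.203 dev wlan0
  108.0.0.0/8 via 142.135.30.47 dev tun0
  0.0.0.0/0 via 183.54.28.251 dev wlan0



Longest prefix match for 20.22.20.243:
  /23 208.112.20.0: no
  /15 20.22.0.0: MATCH
  /25 121.1.20.0: no
  /15 129.150.0.0: no
  /8 108.0.0.0: no
  /0 0.0.0.0: MATCH
Selected: next-hop 210.194.167.144 via eth1 (matched /15)


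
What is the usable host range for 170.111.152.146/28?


Network: 170.111.152.144
Broadcast: 170.111.152.159
First usable = network + 1
Last usable = broadcast - 1
Range: 170.111.152.145 to 170.111.152.158


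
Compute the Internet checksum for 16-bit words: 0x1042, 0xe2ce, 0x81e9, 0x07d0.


Sum all words (with carry folding):
+ 0x1042 = 0x1042
+ 0xe2ce = 0xf310
+ 0x81e9 = 0x74fa
+ 0x07d0 = 0x7cca
One's complement: ~0x7cca
Checksum = 0x8335


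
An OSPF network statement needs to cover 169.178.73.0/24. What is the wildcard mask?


Subnet mask: 255.255.255.0
Wildcard = 255.255.255.255 - subnet mask
255 - 255 = 0
255 - 255 = 0
255 - 255 = 0
255 - 0 = 255
Wildcard: 0.0.0.255


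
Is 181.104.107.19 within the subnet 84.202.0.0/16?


Subnet network: 84.202.0.0
Test IP AND mask: 181.104.0.0
No, 181.104.107.19 is not in 84.202.0.0/16


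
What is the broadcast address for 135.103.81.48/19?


Network: 135.103.64.0/19
Host bits = 13
Set all host bits to 1:
Broadcast: 135.103.95.255


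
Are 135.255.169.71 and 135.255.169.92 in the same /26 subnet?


Mask: 255.255.255.192
135.255.169.71 AND mask = 135.255.169.64
135.255.169.92 AND mask = 135.255.169.64
Yes, same subnet (135.255.169.64)


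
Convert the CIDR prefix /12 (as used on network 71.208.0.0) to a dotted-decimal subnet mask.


/12 means 12 network bits, 20 host bits
Binary: 11111111111100000000000000000000
Mask: 255.240.0.0


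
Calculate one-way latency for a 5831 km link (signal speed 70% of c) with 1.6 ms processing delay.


Speed = 0.7 * 3e5 km/s = 210000 km/s
Propagation delay = 5831 / 210000 = 0.0278 s = 27.7667 ms
Processing delay = 1.6 ms
Total one-way latency = 29.3667 ms


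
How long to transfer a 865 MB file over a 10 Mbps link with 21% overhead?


Effective throughput = 10 * (1 - 21/100) = 7.9 Mbps
File size in Mb = 865 * 8 = 6920 Mb
Time = 6920 / 7.9
Time = 875.9494 seconds


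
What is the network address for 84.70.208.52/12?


IP:   01010100.01000110.11010000.00110100
Mask: 11111111.11110000.00000000.00000000
AND operation:
Net:  01010100.01000000.00000000.00000000
Network: 84.64.0.0/12


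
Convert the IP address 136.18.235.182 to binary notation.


136 = 10001000
18 = 00010010
235 = 11101011
182 = 10110110
Binary: 10001000.00010010.11101011.10110110


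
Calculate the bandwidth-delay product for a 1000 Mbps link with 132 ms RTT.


BDP = bandwidth * RTT
= 1000 Mbps * 132 ms
= 1000 * 1e6 * 132 / 1000 bits
= 132000000 bits
= 16500000 bytes
= 16113.2812 KB
BDP = 132000000 bits (16500000 bytes)


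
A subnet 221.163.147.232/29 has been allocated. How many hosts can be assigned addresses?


Host bits = 32 - 29 = 3
Total addresses = 2^3 = 8
Usable = total - 2 (network and broadcast)
Usable hosts: 6


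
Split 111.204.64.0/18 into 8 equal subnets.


New prefix = 18 + 3 = 21
Each subnet has 2048 addresses
  111.204.64.0/21
  111.204.72.0/21
  111.204.80.0/21
  111.204.88.0/21
  111.204.96.0/21
  111.204.104.0/21
  111.204.112.0/21
  111.204.120.0/21
Subnets: 111.204.64.0/21, 111.204.72.0/21, 111.204.80.0/21, 111.204.88.0/21, 111.204.96.0/21, 111.204.104.0/21, 111.204.112.0/21, 111.204.120.0/21


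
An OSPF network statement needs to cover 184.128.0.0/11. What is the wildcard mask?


Subnet mask: 255.224.0.0
Wildcard = 255.255.255.255 - subnet mask
255 - 255 = 0
255 - 224 = 31
255 - 0 = 255
255 - 0 = 255
Wildcard: 0.31.255.255


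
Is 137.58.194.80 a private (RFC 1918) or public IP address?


RFC 1918 private ranges:
  10.0.0.0/8 (10.0.0.0 - 10.255.255.255)
  172.16.0.0/12 (172.16.0.0 - 172.31.255.255)
  192.168.0.0/16 (192.168.0.0 - 192.168.255.255)
Public (not in any RFC 1918 range)


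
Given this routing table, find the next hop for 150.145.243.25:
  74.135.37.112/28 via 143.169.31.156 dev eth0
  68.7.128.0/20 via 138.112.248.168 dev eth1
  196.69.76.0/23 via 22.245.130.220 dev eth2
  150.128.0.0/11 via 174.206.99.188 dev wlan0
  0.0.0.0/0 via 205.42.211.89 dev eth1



Longest prefix match for 150.145.243.25:
  /28 74.135.37.112: no
  /20 68.7.128.0: no
  /23 196.69.76.0: no
  /11 150.128.0.0: MATCH
  /0 0.0.0.0: MATCH
Selected: next-hop 174.206.99.188 via wlan0 (matched /11)


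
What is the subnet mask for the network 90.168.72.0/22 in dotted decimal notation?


/22 means 22 network bits, 10 host bits
Binary: 11111111111111111111110000000000
Mask: 255.255.252.0


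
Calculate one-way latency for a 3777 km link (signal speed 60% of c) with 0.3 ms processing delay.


Speed = 0.6 * 3e5 km/s = 180000 km/s
Propagation delay = 3777 / 180000 = 0.021 s = 20.9833 ms
Processing delay = 0.3 ms
Total one-way latency = 21.2833 ms


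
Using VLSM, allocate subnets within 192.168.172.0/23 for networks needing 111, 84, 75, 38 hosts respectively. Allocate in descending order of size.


111 hosts -> /25 (126 usable): 192.168.172.0/25
84 hosts -> /25 (126 usable): 192.168.172.128/25
75 hosts -> /25 (126 usable): 192.168.173.0/25
38 hosts -> /26 (62 usable): 192.168.173.128/26
Allocation: 192.168.172.0/25 (111 hosts, 126 usable); 192.168.172.128/25 (84 hosts, 126 usable); 192.168.173.0/25 (75 hosts, 126 usable); 192.168.173.128/26 (38 hosts, 62 usable)


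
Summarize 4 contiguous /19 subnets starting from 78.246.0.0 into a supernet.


Original prefix: /19
Number of subnets: 4 = 2^2
New prefix = 19 - 2 = 17
Supernet: 78.246.0.0/17


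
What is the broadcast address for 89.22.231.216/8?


Network: 89.0.0.0/8
Host bits = 24
Set all host bits to 1:
Broadcast: 89.255.255.255


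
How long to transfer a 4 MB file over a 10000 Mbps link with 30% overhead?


Effective throughput = 10000 * (1 - 30/100) = 7000 Mbps
File size in Mb = 4 * 8 = 32 Mb
Time = 32 / 7000
Time = 0.0046 seconds


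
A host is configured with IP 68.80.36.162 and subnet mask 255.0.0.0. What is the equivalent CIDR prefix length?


Binary: 11111111.00000000.00000000.00000000
Count leading 1s
Prefix: /8


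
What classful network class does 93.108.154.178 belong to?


First octet: 93
Binary: 01011101
0xxxxxxx -> Class A (1-126)
Class A, default mask 255.0.0.0 (/8)


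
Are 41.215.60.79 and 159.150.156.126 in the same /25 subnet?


Mask: 255.255.255.128
41.215.60.79 AND mask = 41.215.60.0
159.150.156.126 AND mask = 159.150.156.0
No, different subnets (41.215.60.0 vs 159.150.156.0)


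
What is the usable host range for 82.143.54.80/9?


Network: 82.128.0.0
Broadcast: 82.255.255.255
First usable = network + 1
Last usable = broadcast - 1
Range: 82.128.0.1 to 82.255.255.254


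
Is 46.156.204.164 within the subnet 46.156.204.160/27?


Subnet network: 46.156.204.160
Test IP AND mask: 46.156.204.160
Yes, 46.156.204.164 is in 46.156.204.160/27


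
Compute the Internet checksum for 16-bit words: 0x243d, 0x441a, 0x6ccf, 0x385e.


Sum all words (with carry folding):
+ 0x243d = 0x243d
+ 0x441a = 0x6857
+ 0x6ccf = 0xd526
+ 0x385e = 0x0d85
One's complement: ~0x0d85
Checksum = 0xf27a


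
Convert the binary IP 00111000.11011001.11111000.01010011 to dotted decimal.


00111000 = 56
11011001 = 217
11111000 = 248
01010011 = 83
IP: 56.217.248.83


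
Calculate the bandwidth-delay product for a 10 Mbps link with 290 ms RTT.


BDP = bandwidth * RTT
= 10 Mbps * 290 ms
= 10 * 1e6 * 290 / 1000 bits
= 2900000 bits
= 362500 bytes
= 354.0039 KB
BDP = 2900000 bits (362500 bytes)


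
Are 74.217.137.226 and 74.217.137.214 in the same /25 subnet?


Mask: 255.255.255.128
74.217.137.226 AND mask = 74.217.137.128
74.217.137.214 AND mask = 74.217.137.128
Yes, same subnet (74.217.137.128)


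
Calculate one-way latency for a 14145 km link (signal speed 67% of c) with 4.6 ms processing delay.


Speed = 0.67 * 3e5 km/s = 201000 km/s
Propagation delay = 14145 / 201000 = 0.0704 s = 70.3731 ms
Processing delay = 4.6 ms
Total one-way latency = 74.9731 ms


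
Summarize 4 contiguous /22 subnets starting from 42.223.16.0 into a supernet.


Original prefix: /22
Number of subnets: 4 = 2^2
New prefix = 22 - 2 = 20
Supernet: 42.223.16.0/20


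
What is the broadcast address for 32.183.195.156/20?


Network: 32.183.192.0/20
Host bits = 12
Set all host bits to 1:
Broadcast: 32.183.207.255


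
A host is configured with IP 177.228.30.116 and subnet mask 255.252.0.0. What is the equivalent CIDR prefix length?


Binary: 11111111.11111100.00000000.00000000
Count leading 1s
Prefix: /14


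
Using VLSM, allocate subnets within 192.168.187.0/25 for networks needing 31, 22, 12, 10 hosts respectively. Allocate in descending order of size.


31 hosts -> /26 (62 usable): 192.168.187.0/26
22 hosts -> /27 (30 usable): 192.168.187.64/27
12 hosts -> /28 (14 usable): 192.168.187.96/28
10 hosts -> /28 (14 usable): 192.168.187.112/28
Allocation: 192.168.187.0/26 (31 hosts, 62 usable); 192.168.187.64/27 (22 hosts, 30 usable); 192.168.187.96/28 (12 hosts, 14 usable); 192.168.187.112/28 (10 hosts, 14 usable)


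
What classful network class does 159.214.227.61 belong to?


First octet: 159
Binary: 10011111
10xxxxxx -> Class B (128-191)
Class B, default mask 255.255.0.0 (/16)


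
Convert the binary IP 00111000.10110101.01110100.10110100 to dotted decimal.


00111000 = 56
10110101 = 181
01110100 = 116
10110100 = 180
IP: 56.181.116.180


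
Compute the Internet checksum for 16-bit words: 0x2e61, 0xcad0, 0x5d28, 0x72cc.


Sum all words (with carry folding):
+ 0x2e61 = 0x2e61
+ 0xcad0 = 0xf931
+ 0x5d28 = 0x565a
+ 0x72cc = 0xc926
One's complement: ~0xc926
Checksum = 0x36d9


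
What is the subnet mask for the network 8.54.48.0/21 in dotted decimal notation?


/21 means 21 network bits, 11 host bits
Binary: 11111111111111111111100000000000
Mask: 255.255.248.0


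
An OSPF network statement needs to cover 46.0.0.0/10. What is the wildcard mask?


Subnet mask: 255.192.0.0
Wildcard = 255.255.255.255 - subnet mask
255 - 255 = 0
255 - 192 = 63
255 - 0 = 255
255 - 0 = 255
Wildcard: 0.63.255.255


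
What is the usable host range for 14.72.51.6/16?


Network: 14.72.0.0
Broadcast: 14.72.255.255
First usable = network + 1
Last usable = broadcast - 1
Range: 14.72.0.1 to 14.72.255.254


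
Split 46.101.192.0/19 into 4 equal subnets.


New prefix = 19 + 2 = 21
Each subnet has 2048 addresses
  46.101.192.0/21
  46.101.200.0/21
  46.101.208.0/21
  46.101.216.0/21
Subnets: 46.101.192.0/21, 46.101.200.0/21, 46.101.208.0/21, 46.101.216.0/21


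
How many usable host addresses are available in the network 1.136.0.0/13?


Host bits = 32 - 13 = 19
Total addresses = 2^19 = 524288
Usable = total - 2 (network and broadcast)
Usable hosts: 524286


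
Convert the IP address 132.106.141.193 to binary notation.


132 = 10000100
106 = 01101010
141 = 10001101
193 = 11000001
Binary: 10000100.01101010.10001101.11000001


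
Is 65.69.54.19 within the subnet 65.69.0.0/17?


Subnet network: 65.69.0.0
Test IP AND mask: 65.69.0.0
Yes, 65.69.54.19 is in 65.69.0.0/17


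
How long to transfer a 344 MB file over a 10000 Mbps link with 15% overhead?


Effective throughput = 10000 * (1 - 15/100) = 8500 Mbps
File size in Mb = 344 * 8 = 2752 Mb
Time = 2752 / 8500
Time = 0.3238 seconds


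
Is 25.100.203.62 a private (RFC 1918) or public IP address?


RFC 1918 private ranges:
  10.0.0.0/8 (10.0.0.0 - 10.255.255.255)
  172.16.0.0/12 (172.16.0.0 - 172.31.255.255)
  192.168.0.0/16 (192.168.0.0 - 192.168.255.255)
Public (not in any RFC 1918 range)


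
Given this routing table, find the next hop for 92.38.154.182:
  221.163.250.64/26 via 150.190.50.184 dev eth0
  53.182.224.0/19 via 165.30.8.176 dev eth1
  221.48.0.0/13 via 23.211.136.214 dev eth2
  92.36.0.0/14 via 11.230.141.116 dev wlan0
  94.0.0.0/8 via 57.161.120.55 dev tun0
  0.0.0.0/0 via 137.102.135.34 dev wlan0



Longest prefix match for 92.38.154.182:
  /26 221.163.250.64: no
  /19 53.182.224.0: no
  /13 221.48.0.0: no
  /14 92.36.0.0: MATCH
  /8 94.0.0.0: no
  /0 0.0.0.0: MATCH
Selected: next-hop 11.230.141.116 via wlan0 (matched /14)


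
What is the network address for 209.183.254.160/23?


IP:   11010001.10110111.11111110.10100000
Mask: 11111111.11111111.11111110.00000000
AND operation:
Net:  11010001.10110111.11111110.00000000
Network: 209.183.254.0/23


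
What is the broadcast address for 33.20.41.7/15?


Network: 33.20.0.0/15
Host bits = 17
Set all host bits to 1:
Broadcast: 33.21.255.255


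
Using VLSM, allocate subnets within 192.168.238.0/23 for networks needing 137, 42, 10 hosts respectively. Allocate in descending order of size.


137 hosts -> /24 (254 usable): 192.168.238.0/24
42 hosts -> /26 (62 usable): 192.168.239.0/26
10 hosts -> /28 (14 usable): 192.168.239.64/28
Allocation: 192.168.238.0/24 (137 hosts, 254 usable); 192.168.239.0/26 (42 hosts, 62 usable); 192.168.239.64/28 (10 hosts, 14 usable)


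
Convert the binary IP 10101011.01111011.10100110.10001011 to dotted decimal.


10101011 = 171
01111011 = 123
10100110 = 166
10001011 = 139
IP: 171.123.166.139


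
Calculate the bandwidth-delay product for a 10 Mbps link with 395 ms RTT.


BDP = bandwidth * RTT
= 10 Mbps * 395 ms
= 10 * 1e6 * 395 / 1000 bits
= 3950000 bits
= 493750 bytes
= 482.1777 KB
BDP = 3950000 bits (493750 bytes)


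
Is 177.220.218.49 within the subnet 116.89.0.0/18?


Subnet network: 116.89.0.0
Test IP AND mask: 177.220.192.0
No, 177.220.218.49 is not in 116.89.0.0/18


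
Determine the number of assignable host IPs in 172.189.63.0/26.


Host bits = 32 - 26 = 6
Total addresses = 2^6 = 64
Usable = total - 2 (network and broadcast)
Usable hosts: 62


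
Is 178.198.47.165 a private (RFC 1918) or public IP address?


RFC 1918 private ranges:
  10.0.0.0/8 (10.0.0.0 - 10.255.255.255)
  172.16.0.0/12 (172.16.0.0 - 172.31.255.255)
  192.168.0.0/16 (192.168.0.0 - 192.168.255.255)
Public (not in any RFC 1918 range)


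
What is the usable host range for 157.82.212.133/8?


Network: 157.0.0.0
Broadcast: 157.255.255.255
First usable = network + 1
Last usable = broadcast - 1
Range: 157.0.0.1 to 157.255.255.254


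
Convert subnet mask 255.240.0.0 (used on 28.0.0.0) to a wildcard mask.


Subnet mask: 255.240.0.0
Wildcard = 255.255.255.255 - subnet mask
255 - 255 = 0
255 - 240 = 15
255 - 0 = 255
255 - 0 = 255
Wildcard: 0.15.255.255


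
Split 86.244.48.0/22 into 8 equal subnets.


New prefix = 22 + 3 = 25
Each subnet has 128 addresses
  86.244.48.0/25
  86.244.48.128/25
  86.244.49.0/25
  86.244.49.128/25
  86.244.50.0/25
  86.244.50.128/25
  86.244.51.0/25
  86.244.51.128/25
Subnets: 86.244.48.0/25, 86.244.48.128/25, 86.244.49.0/25, 86.244.49.128/25, 86.244.50.0/25, 86.244.50.128/25, 86.244.51.0/25, 86.244.51.128/25


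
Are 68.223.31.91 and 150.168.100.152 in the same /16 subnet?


Mask: 255.255.0.0
68.223.31.91 AND mask = 68.223.0.0
150.168.100.152 AND mask = 150.168.0.0
No, different subnets (68.223.0.0 vs 150.168.0.0)


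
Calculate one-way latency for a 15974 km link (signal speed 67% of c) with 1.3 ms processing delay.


Speed = 0.67 * 3e5 km/s = 201000 km/s
Propagation delay = 15974 / 201000 = 0.0795 s = 79.4726 ms
Processing delay = 1.3 ms
Total one-way latency = 80.7726 ms


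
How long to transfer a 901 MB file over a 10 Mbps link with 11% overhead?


Effective throughput = 10 * (1 - 11/100) = 8.9 Mbps
File size in Mb = 901 * 8 = 7208 Mb
Time = 7208 / 8.9
Time = 809.8876 seconds


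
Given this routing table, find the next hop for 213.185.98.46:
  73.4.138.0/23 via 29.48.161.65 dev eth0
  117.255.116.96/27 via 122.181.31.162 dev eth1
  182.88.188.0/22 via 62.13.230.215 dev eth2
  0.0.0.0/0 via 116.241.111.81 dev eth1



Longest prefix match for 213.185.98.46:
  /23 73.4.138.0: no
  /27 117.255.116.96: no
  /22 182.88.188.0: no
  /0 0.0.0.0: MATCH
Selected: next-hop 116.241.111.81 via eth1 (matched /0)


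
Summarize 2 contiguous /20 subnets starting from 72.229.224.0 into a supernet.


Original prefix: /20
Number of subnets: 2 = 2^1
New prefix = 20 - 1 = 19
Supernet: 72.229.224.0/19


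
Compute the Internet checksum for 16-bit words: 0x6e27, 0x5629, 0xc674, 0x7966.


Sum all words (with carry folding):
+ 0x6e27 = 0x6e27
+ 0x5629 = 0xc450
+ 0xc674 = 0x8ac5
+ 0x7966 = 0x042c
One's complement: ~0x042c
Checksum = 0xfbd3


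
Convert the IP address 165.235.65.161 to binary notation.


165 = 10100101
235 = 11101011
65 = 01000001
161 = 10100001
Binary: 10100101.11101011.01000001.10100001


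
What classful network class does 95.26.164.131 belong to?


First octet: 95
Binary: 01011111
0xxxxxxx -> Class A (1-126)
Class A, default mask 255.0.0.0 (/8)


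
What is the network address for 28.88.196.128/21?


IP:   00011100.01011000.11000100.10000000
Mask: 11111111.11111111.11111000.00000000
AND operation:
Net:  00011100.01011000.11000000.00000000
Network: 28.88.192.0/21


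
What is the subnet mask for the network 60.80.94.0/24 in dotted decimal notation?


/24 means 24 network bits, 8 host bits
Binary: 11111111111111111111111100000000
Mask: 255.255.255.0


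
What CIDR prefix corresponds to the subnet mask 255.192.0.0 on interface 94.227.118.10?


Binary: 11111111.11000000.00000000.00000000
Count leading 1s
Prefix: /10


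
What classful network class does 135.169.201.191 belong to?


First octet: 135
Binary: 10000111
10xxxxxx -> Class B (128-191)
Class B, default mask 255.255.0.0 (/16)


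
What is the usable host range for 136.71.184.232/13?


Network: 136.64.0.0
Broadcast: 136.71.255.255
First usable = network + 1
Last usable = broadcast - 1
Range: 136.64.0.1 to 136.71.255.254


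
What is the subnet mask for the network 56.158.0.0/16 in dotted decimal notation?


/16 means 16 network bits, 16 host bits
Binary: 11111111111111110000000000000000
Mask: 255.255.0.0


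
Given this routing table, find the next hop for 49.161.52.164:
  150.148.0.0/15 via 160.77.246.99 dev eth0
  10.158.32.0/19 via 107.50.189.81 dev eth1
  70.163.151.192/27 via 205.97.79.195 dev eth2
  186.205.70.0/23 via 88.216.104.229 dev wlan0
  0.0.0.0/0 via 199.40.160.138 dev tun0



Longest prefix match for 49.161.52.164:
  /15 150.148.0.0: no
  /19 10.158.32.0: no
  /27 70.163.151.192: no
  /23 186.205.70.0: no
  /0 0.0.0.0: MATCH
Selected: next-hop 199.40.160.138 via tun0 (matched /0)


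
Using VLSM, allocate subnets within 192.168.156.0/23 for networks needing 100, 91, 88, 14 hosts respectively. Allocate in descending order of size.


100 hosts -> /25 (126 usable): 192.168.156.0/25
91 hosts -> /25 (126 usable): 192.168.156.128/25
88 hosts -> /25 (126 usable): 192.168.157.0/25
14 hosts -> /28 (14 usable): 192.168.157.128/28
Allocation: 192.168.156.0/25 (100 hosts, 126 usable); 192.168.156.128/25 (91 hosts, 126 usable); 192.168.157.0/25 (88 hosts, 126 usable); 192.168.157.128/28 (14 hosts, 14 usable)


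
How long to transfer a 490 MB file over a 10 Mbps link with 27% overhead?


Effective throughput = 10 * (1 - 27/100) = 7.3 Mbps
File size in Mb = 490 * 8 = 3920 Mb
Time = 3920 / 7.3
Time = 536.9863 seconds


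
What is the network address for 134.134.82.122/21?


IP:   10000110.10000110.01010010.01111010
Mask: 11111111.11111111.11111000.00000000
AND operation:
Net:  10000110.10000110.01010000.00000000
Network: 134.134.80.0/21


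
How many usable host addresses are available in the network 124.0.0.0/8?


Host bits = 32 - 8 = 24
Total addresses = 2^24 = 16777216
Usable = total - 2 (network and broadcast)
Usable hosts: 16777214


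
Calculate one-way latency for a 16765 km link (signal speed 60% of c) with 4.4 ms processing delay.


Speed = 0.6 * 3e5 km/s = 180000 km/s
Propagation delay = 16765 / 180000 = 0.0931 s = 93.1389 ms
Processing delay = 4.4 ms
Total one-way latency = 97.5389 ms


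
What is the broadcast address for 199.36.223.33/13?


Network: 199.32.0.0/13
Host bits = 19
Set all host bits to 1:
Broadcast: 199.39.255.255


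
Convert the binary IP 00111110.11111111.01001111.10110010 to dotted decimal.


00111110 = 62
11111111 = 255
01001111 = 79
10110010 = 178
IP: 62.255.79.178


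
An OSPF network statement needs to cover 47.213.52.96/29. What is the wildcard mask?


Subnet mask: 255.255.255.248
Wildcard = 255.255.255.255 - subnet mask
255 - 255 = 0
255 - 255 = 0
255 - 255 = 0
255 - 248 = 7
Wildcard: 0.0.0.7


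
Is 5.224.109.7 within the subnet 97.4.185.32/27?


Subnet network: 97.4.185.32
Test IP AND mask: 5.224.109.0
No, 5.224.109.7 is not in 97.4.185.32/27


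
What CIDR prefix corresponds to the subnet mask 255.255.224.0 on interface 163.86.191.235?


Binary: 11111111.11111111.11100000.00000000
Count leading 1s
Prefix: /19


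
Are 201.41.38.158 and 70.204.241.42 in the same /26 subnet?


Mask: 255.255.255.192
201.41.38.158 AND mask = 201.41.38.128
70.204.241.42 AND mask = 70.204.241.0
No, different subnets (201.41.38.128 vs 70.204.241.0)


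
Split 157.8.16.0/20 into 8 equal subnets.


New prefix = 20 + 3 = 23
Each subnet has 512 addresses
  157.8.16.0/23
  157.8.18.0/23
  157.8.20.0/23
  157.8.22.0/23
  157.8.24.0/23
  157.8.26.0/23
  157.8.28.0/23
  157.8.30.0/23
Subnets: 157.8.16.0/23, 157.8.18.0/23, 157.8.20.0/23, 157.8.22.0/23, 157.8.24.0/23, 157.8.26.0/23, 157.8.28.0/23, 157.8.30.0/23


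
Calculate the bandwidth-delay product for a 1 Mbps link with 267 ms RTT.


BDP = bandwidth * RTT
= 1 Mbps * 267 ms
= 1 * 1e6 * 267 / 1000 bits
= 267000 bits
= 33375 bytes
= 32.5928 KB
BDP = 267000 bits (33375 bytes)


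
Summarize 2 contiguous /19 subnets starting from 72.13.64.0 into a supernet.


Original prefix: /19
Number of subnets: 2 = 2^1
New prefix = 19 - 1 = 18
Supernet: 72.13.64.0/18


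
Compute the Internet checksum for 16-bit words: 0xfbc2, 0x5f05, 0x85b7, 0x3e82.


Sum all words (with carry folding):
+ 0xfbc2 = 0xfbc2
+ 0x5f05 = 0x5ac8
+ 0x85b7 = 0xe07f
+ 0x3e82 = 0x1f02
One's complement: ~0x1f02
Checksum = 0xe0fd


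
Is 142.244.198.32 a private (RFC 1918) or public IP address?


RFC 1918 private ranges:
  10.0.0.0/8 (10.0.0.0 - 10.255.255.255)
  172.16.0.0/12 (172.16.0.0 - 172.31.255.255)
  192.168.0.0/16 (192.168.0.0 - 192.168.255.255)
Public (not in any RFC 1918 range)
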